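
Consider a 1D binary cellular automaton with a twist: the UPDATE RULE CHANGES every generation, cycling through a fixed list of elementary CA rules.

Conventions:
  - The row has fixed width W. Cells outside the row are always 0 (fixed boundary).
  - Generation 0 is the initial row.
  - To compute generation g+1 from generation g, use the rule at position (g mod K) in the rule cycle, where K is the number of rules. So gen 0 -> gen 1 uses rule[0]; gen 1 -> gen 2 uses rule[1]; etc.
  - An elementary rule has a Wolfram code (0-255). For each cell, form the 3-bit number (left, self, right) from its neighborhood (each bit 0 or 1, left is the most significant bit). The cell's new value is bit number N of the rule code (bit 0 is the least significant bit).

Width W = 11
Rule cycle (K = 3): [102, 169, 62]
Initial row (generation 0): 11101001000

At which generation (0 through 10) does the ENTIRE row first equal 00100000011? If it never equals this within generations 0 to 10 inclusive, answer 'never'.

Gen 0: 11101001000
Gen 1 (rule 102): 00111011000
Gen 2 (rule 169): 10110110011
Gen 3 (rule 62): 11101101110
Gen 4 (rule 102): 00110110010
Gen 5 (rule 169): 10101100000
Gen 6 (rule 62): 11111010000
Gen 7 (rule 102): 00001110000
Gen 8 (rule 169): 11101100111
Gen 9 (rule 62): 10011011100
Gen 10 (rule 102): 10101100100

Answer: never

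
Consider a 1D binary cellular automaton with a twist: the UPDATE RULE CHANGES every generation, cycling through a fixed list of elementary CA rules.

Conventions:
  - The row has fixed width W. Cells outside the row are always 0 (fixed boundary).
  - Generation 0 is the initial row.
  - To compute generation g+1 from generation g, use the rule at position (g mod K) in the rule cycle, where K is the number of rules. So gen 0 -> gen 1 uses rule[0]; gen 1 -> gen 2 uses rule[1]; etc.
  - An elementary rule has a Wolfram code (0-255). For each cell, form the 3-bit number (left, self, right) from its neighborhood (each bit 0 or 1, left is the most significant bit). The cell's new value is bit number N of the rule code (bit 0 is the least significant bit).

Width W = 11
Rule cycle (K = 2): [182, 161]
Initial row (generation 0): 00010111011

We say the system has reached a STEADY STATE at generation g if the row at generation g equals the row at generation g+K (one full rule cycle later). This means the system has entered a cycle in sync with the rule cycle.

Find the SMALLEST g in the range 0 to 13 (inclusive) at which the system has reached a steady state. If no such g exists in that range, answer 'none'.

Gen 0: 00010111011
Gen 1 (rule 182): 00111010100
Gen 2 (rule 161): 10010101001
Gen 3 (rule 182): 11111111111
Gen 4 (rule 161): 01111111110
Gen 5 (rule 182): 10111111101
Gen 6 (rule 161): 01011111010
Gen 7 (rule 182): 11101110111
Gen 8 (rule 161): 01010101010
Gen 9 (rule 182): 11111111111
Gen 10 (rule 161): 01111111110
Gen 11 (rule 182): 10111111101
Gen 12 (rule 161): 01011111010
Gen 13 (rule 182): 11101110111
Gen 14 (rule 161): 01010101010
Gen 15 (rule 182): 11111111111

Answer: none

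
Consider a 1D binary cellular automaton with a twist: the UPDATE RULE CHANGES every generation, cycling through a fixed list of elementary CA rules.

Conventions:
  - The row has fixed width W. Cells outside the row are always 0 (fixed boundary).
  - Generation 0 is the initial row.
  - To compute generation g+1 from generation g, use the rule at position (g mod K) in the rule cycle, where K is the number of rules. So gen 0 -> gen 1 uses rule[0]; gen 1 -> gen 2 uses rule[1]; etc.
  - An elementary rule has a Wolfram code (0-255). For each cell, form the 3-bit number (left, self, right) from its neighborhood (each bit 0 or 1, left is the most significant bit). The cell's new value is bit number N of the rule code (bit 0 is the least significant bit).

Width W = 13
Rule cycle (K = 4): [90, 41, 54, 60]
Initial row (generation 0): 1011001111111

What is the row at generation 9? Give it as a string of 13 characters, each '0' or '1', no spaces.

Gen 0: 1011001111111
Gen 1 (rule 90): 0011111000001
Gen 2 (rule 41): 1010000011100
Gen 3 (rule 54): 1111000100010
Gen 4 (rule 60): 1000100110011
Gen 5 (rule 90): 0101011111111
Gen 6 (rule 41): 0010110000000
Gen 7 (rule 54): 0111001000000
Gen 8 (rule 60): 0100101100000
Gen 9 (rule 90): 1011001110000

Answer: 1011001110000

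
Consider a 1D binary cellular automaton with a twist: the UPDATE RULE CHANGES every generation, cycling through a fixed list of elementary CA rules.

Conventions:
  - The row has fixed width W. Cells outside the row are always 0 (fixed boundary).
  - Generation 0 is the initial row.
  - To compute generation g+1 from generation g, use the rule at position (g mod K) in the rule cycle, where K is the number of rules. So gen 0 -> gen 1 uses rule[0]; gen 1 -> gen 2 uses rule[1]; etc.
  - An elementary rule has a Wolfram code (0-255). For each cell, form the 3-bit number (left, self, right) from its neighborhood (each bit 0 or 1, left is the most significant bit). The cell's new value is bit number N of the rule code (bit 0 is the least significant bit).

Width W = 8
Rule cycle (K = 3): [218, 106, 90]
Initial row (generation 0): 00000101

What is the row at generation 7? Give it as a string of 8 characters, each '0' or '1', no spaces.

Answer: 10000010

Derivation:
Gen 0: 00000101
Gen 1 (rule 218): 00001000
Gen 2 (rule 106): 00010000
Gen 3 (rule 90): 00101000
Gen 4 (rule 218): 01000100
Gen 5 (rule 106): 10001000
Gen 6 (rule 90): 01010100
Gen 7 (rule 218): 10000010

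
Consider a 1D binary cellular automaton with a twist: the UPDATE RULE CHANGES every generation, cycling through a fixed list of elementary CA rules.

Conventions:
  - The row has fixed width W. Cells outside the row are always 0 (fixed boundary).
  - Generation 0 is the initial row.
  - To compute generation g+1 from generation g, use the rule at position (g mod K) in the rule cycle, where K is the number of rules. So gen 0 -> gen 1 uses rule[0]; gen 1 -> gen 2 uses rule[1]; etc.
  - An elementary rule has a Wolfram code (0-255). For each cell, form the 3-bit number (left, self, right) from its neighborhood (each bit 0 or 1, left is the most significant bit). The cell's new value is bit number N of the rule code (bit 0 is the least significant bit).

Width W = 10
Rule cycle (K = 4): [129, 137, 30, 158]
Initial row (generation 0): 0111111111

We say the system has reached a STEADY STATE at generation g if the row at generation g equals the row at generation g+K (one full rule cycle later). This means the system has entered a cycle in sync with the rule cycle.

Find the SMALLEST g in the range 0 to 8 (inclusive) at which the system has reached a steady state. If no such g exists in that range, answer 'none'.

Gen 0: 0111111111
Gen 1 (rule 129): 0011111110
Gen 2 (rule 137): 1011111100
Gen 3 (rule 30): 1010000010
Gen 4 (rule 158): 1011000111
Gen 5 (rule 129): 0000010010
Gen 6 (rule 137): 1111000000
Gen 7 (rule 30): 1000100000
Gen 8 (rule 158): 1101110000
Gen 9 (rule 129): 0000100111
Gen 10 (rule 137): 1110000110
Gen 11 (rule 30): 1001001101
Gen 12 (rule 158): 1111111001

Answer: none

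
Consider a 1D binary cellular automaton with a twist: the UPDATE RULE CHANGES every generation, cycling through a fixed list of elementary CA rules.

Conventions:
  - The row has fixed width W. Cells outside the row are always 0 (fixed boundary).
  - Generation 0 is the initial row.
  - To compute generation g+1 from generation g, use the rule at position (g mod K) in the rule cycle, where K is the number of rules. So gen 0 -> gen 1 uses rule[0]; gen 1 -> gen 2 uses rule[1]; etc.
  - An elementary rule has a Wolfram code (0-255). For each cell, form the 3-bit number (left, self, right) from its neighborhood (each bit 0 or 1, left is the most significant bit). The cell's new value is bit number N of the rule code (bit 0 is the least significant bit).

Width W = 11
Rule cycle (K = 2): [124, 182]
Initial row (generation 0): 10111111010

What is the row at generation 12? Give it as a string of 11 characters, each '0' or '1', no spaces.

Answer: 01010101100

Derivation:
Gen 0: 10111111010
Gen 1 (rule 124): 11100001111
Gen 2 (rule 182): 01010010110
Gen 3 (rule 124): 01111011111
Gen 4 (rule 182): 10110101110
Gen 5 (rule 124): 11111111011
Gen 6 (rule 182): 01111110100
Gen 7 (rule 124): 01000011110
Gen 8 (rule 182): 11100101101
Gen 9 (rule 124): 10110111111
Gen 10 (rule 182): 11001011110
Gen 11 (rule 124): 11101110011
Gen 12 (rule 182): 01010101100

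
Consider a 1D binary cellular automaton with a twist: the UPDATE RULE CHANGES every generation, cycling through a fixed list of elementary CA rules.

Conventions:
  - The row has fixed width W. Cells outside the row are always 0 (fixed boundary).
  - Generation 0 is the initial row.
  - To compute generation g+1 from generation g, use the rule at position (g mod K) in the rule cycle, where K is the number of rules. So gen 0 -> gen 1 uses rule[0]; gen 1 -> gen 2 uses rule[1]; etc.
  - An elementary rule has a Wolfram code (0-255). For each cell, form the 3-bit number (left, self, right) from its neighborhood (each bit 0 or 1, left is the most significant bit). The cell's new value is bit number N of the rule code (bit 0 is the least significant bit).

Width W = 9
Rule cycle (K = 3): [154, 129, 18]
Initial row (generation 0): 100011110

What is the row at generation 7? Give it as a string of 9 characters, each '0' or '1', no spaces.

Answer: 101000000

Derivation:
Gen 0: 100011110
Gen 1 (rule 154): 010111101
Gen 2 (rule 129): 000011000
Gen 3 (rule 18): 000100100
Gen 4 (rule 154): 001011010
Gen 5 (rule 129): 100000000
Gen 6 (rule 18): 010000000
Gen 7 (rule 154): 101000000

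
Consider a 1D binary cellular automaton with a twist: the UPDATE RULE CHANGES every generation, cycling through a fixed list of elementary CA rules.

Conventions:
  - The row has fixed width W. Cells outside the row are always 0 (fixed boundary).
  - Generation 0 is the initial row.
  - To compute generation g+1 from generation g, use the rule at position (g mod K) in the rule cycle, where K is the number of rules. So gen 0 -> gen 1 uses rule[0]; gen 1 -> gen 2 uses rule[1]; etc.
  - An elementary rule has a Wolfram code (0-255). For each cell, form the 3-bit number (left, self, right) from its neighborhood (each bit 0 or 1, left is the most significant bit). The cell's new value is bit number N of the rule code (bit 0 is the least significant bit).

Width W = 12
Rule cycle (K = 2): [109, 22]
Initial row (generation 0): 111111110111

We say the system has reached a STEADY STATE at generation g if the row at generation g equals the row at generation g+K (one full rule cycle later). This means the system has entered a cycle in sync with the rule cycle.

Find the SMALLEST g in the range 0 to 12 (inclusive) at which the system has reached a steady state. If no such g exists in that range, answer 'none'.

Gen 0: 111111110111
Gen 1 (rule 109): 100000011101
Gen 2 (rule 22): 110000100001
Gen 3 (rule 109): 110110101101
Gen 4 (rule 22): 000000100001
Gen 5 (rule 109): 111110101101
Gen 6 (rule 22): 000000100001
Gen 7 (rule 109): 111110101101
Gen 8 (rule 22): 000000100001
Gen 9 (rule 109): 111110101101
Gen 10 (rule 22): 000000100001
Gen 11 (rule 109): 111110101101
Gen 12 (rule 22): 000000100001
Gen 13 (rule 109): 111110101101
Gen 14 (rule 22): 000000100001

Answer: 4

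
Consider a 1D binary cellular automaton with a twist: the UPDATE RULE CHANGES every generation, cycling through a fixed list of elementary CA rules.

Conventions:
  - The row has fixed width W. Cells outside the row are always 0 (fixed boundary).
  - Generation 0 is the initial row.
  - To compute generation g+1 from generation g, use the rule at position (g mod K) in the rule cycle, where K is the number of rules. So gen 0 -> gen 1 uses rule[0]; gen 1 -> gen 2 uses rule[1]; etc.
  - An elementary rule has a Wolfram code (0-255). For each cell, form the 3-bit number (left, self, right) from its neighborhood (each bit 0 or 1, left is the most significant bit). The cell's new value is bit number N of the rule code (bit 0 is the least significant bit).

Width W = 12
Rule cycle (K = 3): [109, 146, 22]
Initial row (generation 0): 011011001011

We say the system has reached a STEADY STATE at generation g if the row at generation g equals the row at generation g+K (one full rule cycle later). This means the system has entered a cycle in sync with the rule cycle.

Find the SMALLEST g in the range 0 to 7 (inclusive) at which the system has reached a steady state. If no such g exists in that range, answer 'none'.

Answer: none

Derivation:
Gen 0: 011011001011
Gen 1 (rule 109): 011111001111
Gen 2 (rule 146): 101110110110
Gen 3 (rule 22): 100000000001
Gen 4 (rule 109): 101111111101
Gen 5 (rule 146): 000111111000
Gen 6 (rule 22): 001000000100
Gen 7 (rule 109): 101011110101
Gen 8 (rule 146): 000001100000
Gen 9 (rule 22): 000010010000
Gen 10 (rule 109): 111010010111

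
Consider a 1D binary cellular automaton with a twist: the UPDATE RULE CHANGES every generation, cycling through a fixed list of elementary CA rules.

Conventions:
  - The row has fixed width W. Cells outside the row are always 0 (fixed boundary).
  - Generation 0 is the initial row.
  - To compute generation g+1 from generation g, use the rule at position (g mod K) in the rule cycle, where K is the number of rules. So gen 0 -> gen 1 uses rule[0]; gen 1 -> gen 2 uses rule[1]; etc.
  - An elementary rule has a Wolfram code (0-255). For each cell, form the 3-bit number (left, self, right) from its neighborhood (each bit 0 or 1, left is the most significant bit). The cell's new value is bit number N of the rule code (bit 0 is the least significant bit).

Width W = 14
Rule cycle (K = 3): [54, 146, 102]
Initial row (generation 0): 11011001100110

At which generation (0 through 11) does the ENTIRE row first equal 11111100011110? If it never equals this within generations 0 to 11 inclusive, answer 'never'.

Answer: 9

Derivation:
Gen 0: 11011001100110
Gen 1 (rule 54): 00100110011001
Gen 2 (rule 146): 01011001100110
Gen 3 (rule 102): 11101010101010
Gen 4 (rule 54): 00011111111111
Gen 5 (rule 146): 00101111111110
Gen 6 (rule 102): 01110000000010
Gen 7 (rule 54): 10001000000111
Gen 8 (rule 146): 01010100001010
Gen 9 (rule 102): 11111100011110
Gen 10 (rule 54): 00000010100001
Gen 11 (rule 146): 00000100010010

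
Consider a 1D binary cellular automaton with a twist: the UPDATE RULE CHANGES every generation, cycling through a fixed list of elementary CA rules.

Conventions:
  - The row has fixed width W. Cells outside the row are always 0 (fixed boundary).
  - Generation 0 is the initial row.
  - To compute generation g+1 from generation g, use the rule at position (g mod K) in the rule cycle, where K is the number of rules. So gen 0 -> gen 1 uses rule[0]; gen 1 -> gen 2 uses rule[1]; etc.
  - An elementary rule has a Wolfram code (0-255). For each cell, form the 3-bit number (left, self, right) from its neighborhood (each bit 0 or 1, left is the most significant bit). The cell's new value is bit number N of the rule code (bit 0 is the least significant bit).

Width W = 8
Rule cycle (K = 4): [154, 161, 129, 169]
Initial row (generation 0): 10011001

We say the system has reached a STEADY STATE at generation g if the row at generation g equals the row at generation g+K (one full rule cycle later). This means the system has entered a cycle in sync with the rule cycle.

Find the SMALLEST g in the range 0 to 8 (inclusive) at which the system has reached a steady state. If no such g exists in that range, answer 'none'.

Gen 0: 10011001
Gen 1 (rule 154): 01110110
Gen 2 (rule 161): 00101000
Gen 3 (rule 129): 10000011
Gen 4 (rule 169): 00111010
Gen 5 (rule 154): 01110001
Gen 6 (rule 161): 00100100
Gen 7 (rule 129): 10000001
Gen 8 (rule 169): 00111100
Gen 9 (rule 154): 01111010
Gen 10 (rule 161): 00110100
Gen 11 (rule 129): 10000001
Gen 12 (rule 169): 00111100

Answer: 7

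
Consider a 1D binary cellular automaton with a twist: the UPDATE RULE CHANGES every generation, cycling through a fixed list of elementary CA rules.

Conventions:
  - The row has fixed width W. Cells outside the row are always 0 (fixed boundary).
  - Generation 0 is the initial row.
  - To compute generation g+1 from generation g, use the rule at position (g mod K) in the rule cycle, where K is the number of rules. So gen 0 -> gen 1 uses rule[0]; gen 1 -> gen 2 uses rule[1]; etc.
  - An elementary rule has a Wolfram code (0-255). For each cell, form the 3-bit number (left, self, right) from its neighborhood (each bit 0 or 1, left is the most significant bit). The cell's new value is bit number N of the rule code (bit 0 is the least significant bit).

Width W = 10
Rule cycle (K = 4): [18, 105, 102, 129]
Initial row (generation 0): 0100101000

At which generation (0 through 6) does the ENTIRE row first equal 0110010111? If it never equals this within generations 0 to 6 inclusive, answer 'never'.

Answer: never

Derivation:
Gen 0: 0100101000
Gen 1 (rule 18): 1011000100
Gen 2 (rule 105): 0111010001
Gen 3 (rule 102): 1001110011
Gen 4 (rule 129): 0000100000
Gen 5 (rule 18): 0001010000
Gen 6 (rule 105): 1100100111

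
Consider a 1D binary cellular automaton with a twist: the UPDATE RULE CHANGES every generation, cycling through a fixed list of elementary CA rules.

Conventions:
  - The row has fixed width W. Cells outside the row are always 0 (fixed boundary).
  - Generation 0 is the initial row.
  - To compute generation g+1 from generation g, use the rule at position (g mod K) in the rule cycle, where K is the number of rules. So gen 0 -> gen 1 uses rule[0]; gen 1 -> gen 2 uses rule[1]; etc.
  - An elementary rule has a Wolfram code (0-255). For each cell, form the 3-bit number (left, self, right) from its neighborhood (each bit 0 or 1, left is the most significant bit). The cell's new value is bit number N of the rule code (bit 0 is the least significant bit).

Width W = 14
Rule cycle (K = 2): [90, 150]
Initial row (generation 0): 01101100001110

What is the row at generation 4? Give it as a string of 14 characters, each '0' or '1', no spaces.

Gen 0: 01101100001110
Gen 1 (rule 90): 11101110011011
Gen 2 (rule 150): 01000101100000
Gen 3 (rule 90): 10101001110000
Gen 4 (rule 150): 10101110101000

Answer: 10101110101000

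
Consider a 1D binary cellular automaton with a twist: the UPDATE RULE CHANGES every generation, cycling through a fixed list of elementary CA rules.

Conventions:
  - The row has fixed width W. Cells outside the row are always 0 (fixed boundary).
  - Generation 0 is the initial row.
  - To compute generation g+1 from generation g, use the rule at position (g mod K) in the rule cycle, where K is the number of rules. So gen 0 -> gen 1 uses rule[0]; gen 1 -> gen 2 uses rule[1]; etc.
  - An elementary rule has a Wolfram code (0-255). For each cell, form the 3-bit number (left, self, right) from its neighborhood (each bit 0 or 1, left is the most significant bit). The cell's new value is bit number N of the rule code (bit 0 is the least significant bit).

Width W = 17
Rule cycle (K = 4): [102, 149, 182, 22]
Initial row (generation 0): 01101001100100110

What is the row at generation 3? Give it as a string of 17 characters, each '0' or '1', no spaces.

Gen 0: 01101001100100110
Gen 1 (rule 102): 10111010101101010
Gen 2 (rule 149): 10010010100001011
Gen 3 (rule 182): 11111111110011100

Answer: 11111111110011100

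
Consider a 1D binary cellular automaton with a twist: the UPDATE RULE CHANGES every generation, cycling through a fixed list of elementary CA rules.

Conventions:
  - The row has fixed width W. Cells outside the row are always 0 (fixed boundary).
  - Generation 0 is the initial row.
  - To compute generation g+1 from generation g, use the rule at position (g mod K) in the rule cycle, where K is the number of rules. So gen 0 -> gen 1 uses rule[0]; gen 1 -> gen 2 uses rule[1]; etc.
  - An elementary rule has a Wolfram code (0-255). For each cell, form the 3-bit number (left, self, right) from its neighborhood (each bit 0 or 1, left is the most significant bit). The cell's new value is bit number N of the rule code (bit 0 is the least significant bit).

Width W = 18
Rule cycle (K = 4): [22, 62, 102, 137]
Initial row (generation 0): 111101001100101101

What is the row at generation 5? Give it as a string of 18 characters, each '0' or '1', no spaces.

Answer: 001000000001110000

Derivation:
Gen 0: 111101001100101101
Gen 1 (rule 22): 000001110011100001
Gen 2 (rule 62): 000011001110010011
Gen 3 (rule 102): 000101010010110101
Gen 4 (rule 137): 110000000000100000
Gen 5 (rule 22): 001000000001110000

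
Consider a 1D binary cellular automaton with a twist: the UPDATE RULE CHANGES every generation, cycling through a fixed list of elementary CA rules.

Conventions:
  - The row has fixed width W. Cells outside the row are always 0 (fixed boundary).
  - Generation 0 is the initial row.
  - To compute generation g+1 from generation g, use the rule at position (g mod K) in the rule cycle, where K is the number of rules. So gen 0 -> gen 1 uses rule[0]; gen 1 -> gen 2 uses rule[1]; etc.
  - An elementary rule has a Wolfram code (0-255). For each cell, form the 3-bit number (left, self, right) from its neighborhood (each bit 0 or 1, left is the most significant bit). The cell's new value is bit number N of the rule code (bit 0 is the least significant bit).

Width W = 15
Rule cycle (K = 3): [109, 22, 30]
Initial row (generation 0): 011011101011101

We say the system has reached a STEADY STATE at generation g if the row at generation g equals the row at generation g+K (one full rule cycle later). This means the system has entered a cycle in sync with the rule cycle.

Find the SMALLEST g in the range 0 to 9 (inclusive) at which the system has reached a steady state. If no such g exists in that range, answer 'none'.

Gen 0: 011011101011101
Gen 1 (rule 109): 011110111110111
Gen 2 (rule 22): 100000000000000
Gen 3 (rule 30): 110000000000000
Gen 4 (rule 109): 110111111111111
Gen 5 (rule 22): 000000000000000
Gen 6 (rule 30): 000000000000000
Gen 7 (rule 109): 111111111111111
Gen 8 (rule 22): 000000000000000
Gen 9 (rule 30): 000000000000000
Gen 10 (rule 109): 111111111111111
Gen 11 (rule 22): 000000000000000
Gen 12 (rule 30): 000000000000000

Answer: 5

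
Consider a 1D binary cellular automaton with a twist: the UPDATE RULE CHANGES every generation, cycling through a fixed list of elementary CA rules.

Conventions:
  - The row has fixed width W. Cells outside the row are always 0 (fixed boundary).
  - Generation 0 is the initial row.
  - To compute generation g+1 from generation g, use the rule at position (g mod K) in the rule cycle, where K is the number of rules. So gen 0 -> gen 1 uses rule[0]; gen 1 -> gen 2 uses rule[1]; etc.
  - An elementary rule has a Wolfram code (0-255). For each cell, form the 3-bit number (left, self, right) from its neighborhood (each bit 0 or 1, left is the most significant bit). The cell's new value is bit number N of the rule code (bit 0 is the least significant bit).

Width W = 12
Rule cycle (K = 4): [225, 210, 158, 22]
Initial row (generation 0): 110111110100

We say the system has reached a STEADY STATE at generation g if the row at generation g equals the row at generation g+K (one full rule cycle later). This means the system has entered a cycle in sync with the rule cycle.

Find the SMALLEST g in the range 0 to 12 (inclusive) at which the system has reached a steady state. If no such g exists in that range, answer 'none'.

Gen 0: 110111110100
Gen 1 (rule 225): 011011111001
Gen 2 (rule 210): 101001111110
Gen 3 (rule 158): 101111111101
Gen 4 (rule 22): 100000000001
Gen 5 (rule 225): 001111111100
Gen 6 (rule 210): 010111111110
Gen 7 (rule 158): 110111111101
Gen 8 (rule 22): 000000000001
Gen 9 (rule 225): 111111111100
Gen 10 (rule 210): 011111111110
Gen 11 (rule 158): 111111111101
Gen 12 (rule 22): 000000000001
Gen 13 (rule 225): 111111111100
Gen 14 (rule 210): 011111111110
Gen 15 (rule 158): 111111111101
Gen 16 (rule 22): 000000000001

Answer: 8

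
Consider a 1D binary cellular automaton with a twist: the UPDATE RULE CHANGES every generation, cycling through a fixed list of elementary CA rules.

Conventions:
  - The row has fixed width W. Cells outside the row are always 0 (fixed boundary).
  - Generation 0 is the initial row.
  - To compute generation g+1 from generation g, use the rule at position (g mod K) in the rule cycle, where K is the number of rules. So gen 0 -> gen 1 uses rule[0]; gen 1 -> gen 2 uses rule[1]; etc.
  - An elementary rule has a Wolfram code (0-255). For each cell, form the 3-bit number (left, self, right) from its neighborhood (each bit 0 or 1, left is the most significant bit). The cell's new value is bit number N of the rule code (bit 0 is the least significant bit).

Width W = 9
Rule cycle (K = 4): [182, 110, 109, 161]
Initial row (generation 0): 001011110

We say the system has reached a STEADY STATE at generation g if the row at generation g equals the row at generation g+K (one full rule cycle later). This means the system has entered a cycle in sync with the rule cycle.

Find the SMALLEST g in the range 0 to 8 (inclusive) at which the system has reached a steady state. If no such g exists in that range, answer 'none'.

Answer: 8

Derivation:
Gen 0: 001011110
Gen 1 (rule 182): 011101101
Gen 2 (rule 110): 110111111
Gen 3 (rule 109): 111100001
Gen 4 (rule 161): 011001100
Gen 5 (rule 182): 100110010
Gen 6 (rule 110): 101110110
Gen 7 (rule 109): 111011110
Gen 8 (rule 161): 010101100
Gen 9 (rule 182): 111110010
Gen 10 (rule 110): 100010110
Gen 11 (rule 109): 101011110
Gen 12 (rule 161): 010101100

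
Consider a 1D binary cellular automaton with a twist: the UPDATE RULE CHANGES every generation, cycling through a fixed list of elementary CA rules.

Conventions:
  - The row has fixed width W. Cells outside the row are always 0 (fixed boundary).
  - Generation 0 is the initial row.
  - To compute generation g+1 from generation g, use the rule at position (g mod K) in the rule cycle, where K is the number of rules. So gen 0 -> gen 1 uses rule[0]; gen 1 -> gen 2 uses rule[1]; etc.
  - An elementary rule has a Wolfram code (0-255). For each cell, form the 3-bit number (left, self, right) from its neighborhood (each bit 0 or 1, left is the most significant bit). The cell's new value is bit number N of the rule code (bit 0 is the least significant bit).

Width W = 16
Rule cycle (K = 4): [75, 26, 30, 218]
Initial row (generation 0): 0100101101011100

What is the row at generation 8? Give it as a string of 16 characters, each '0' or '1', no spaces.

Answer: 1111110110011111

Derivation:
Gen 0: 0100101101011100
Gen 1 (rule 75): 1001001100010101
Gen 2 (rule 26): 0110111010100000
Gen 3 (rule 30): 1100100010110000
Gen 4 (rule 218): 1111010100111000
Gen 5 (rule 75): 1001000001101011
Gen 6 (rule 26): 0110100011000010
Gen 7 (rule 30): 1100110110100111
Gen 8 (rule 218): 1111110110011111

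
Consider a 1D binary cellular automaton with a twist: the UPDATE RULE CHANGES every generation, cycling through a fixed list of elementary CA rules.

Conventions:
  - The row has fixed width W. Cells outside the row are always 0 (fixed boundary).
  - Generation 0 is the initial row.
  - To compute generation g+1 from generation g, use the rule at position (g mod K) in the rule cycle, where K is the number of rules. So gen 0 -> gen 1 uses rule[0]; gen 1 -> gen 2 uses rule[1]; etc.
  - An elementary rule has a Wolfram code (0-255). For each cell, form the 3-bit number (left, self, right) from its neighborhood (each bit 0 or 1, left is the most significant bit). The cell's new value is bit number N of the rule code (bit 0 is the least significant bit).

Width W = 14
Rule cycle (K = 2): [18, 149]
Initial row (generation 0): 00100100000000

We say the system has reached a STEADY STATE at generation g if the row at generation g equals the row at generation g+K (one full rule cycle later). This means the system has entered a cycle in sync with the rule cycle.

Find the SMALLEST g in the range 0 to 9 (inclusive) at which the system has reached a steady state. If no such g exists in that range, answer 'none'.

Gen 0: 00100100000000
Gen 1 (rule 18): 01011010000000
Gen 2 (rule 149): 01000011111111
Gen 3 (rule 18): 10100100000000
Gen 4 (rule 149): 10110111111111
Gen 5 (rule 18): 00000000000000
Gen 6 (rule 149): 11111111111111
Gen 7 (rule 18): 00000000000000
Gen 8 (rule 149): 11111111111111
Gen 9 (rule 18): 00000000000000
Gen 10 (rule 149): 11111111111111
Gen 11 (rule 18): 00000000000000

Answer: 5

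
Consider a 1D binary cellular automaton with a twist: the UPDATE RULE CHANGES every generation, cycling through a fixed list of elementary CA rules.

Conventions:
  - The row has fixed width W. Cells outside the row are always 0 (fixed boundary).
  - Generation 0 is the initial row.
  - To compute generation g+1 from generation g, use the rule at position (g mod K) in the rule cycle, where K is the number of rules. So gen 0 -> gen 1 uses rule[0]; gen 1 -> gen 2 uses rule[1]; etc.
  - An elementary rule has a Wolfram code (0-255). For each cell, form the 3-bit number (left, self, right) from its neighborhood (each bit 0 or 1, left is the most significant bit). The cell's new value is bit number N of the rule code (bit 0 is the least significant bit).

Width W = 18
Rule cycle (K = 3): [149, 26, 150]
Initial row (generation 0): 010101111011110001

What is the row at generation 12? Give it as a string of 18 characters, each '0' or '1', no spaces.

Gen 0: 010101111011110001
Gen 1 (rule 149): 010100110001101101
Gen 2 (rule 26): 100011101011001000
Gen 3 (rule 150): 110101001000111100
Gen 4 (rule 149): 000101101110011011
Gen 5 (rule 26): 001001001001110010
Gen 6 (rule 150): 011111111110101111
Gen 7 (rule 149): 001111111100100110
Gen 8 (rule 26): 011000000011011101
Gen 9 (rule 150): 100100000100001001
Gen 10 (rule 149): 110111110111101101
Gen 11 (rule 26): 100100000100001000
Gen 12 (rule 150): 111110001110011100

Answer: 111110001110011100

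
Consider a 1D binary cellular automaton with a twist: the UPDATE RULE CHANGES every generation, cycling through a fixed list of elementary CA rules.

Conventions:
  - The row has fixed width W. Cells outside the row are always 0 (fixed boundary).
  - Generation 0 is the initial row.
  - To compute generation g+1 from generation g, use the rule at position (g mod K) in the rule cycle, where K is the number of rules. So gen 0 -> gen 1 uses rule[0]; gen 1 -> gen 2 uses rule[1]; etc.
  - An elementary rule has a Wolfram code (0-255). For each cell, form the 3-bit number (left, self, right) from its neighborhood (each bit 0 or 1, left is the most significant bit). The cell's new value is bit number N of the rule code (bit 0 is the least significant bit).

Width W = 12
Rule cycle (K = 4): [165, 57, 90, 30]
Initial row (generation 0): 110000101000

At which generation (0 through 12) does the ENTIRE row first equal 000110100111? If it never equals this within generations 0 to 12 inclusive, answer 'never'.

Answer: 12

Derivation:
Gen 0: 110000101000
Gen 1 (rule 165): 000110111011
Gen 2 (rule 57): 110101100110
Gen 3 (rule 90): 110001111111
Gen 4 (rule 30): 101011000000
Gen 5 (rule 165): 111100011111
Gen 6 (rule 57): 100011010000
Gen 7 (rule 90): 010111001000
Gen 8 (rule 30): 110100111100
Gen 9 (rule 165): 001100011001
Gen 10 (rule 57): 101011010100
Gen 11 (rule 90): 000011000010
Gen 12 (rule 30): 000110100111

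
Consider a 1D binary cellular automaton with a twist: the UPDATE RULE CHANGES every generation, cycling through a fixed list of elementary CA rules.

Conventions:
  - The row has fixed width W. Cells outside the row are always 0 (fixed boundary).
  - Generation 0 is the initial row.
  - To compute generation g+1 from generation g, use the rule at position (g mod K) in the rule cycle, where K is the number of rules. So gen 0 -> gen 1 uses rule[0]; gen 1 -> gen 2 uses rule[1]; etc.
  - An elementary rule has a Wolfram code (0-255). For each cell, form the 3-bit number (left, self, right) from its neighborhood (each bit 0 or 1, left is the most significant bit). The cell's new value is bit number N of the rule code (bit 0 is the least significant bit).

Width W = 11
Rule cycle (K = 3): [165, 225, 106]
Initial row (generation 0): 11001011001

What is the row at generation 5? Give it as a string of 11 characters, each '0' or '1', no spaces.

Answer: 01111110000

Derivation:
Gen 0: 11001011001
Gen 1 (rule 165): 00001100001
Gen 2 (rule 225): 11100101100
Gen 3 (rule 106): 10101011100
Gen 4 (rule 165): 11111101001
Gen 5 (rule 225): 01111110000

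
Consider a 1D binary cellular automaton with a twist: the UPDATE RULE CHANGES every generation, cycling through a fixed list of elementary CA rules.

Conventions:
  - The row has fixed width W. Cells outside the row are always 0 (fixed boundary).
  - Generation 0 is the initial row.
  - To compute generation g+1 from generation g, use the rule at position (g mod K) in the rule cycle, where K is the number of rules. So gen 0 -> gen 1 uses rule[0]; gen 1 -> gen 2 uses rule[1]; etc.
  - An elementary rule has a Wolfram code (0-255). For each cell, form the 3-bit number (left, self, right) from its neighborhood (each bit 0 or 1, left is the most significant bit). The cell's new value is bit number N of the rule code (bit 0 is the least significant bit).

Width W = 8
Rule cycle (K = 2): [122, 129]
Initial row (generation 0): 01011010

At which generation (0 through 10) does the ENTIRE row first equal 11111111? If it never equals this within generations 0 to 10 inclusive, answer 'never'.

Answer: 10

Derivation:
Gen 0: 01011010
Gen 1 (rule 122): 10111101
Gen 2 (rule 129): 00011000
Gen 3 (rule 122): 00111100
Gen 4 (rule 129): 10011001
Gen 5 (rule 122): 01111110
Gen 6 (rule 129): 00111100
Gen 7 (rule 122): 01100110
Gen 8 (rule 129): 00000000
Gen 9 (rule 122): 00000000
Gen 10 (rule 129): 11111111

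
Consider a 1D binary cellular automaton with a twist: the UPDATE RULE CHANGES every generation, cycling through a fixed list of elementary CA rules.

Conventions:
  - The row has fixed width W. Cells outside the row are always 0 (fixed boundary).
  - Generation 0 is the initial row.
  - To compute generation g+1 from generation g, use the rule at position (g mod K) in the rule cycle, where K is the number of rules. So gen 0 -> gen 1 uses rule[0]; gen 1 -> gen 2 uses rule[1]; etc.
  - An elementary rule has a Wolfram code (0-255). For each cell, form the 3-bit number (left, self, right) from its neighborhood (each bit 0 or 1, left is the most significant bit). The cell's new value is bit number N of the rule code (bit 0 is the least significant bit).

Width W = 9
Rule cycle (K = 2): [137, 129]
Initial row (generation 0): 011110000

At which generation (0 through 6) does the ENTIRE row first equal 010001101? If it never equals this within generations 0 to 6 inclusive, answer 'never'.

Gen 0: 011110000
Gen 1 (rule 137): 011100111
Gen 2 (rule 129): 001000010
Gen 3 (rule 137): 100011000
Gen 4 (rule 129): 001000011
Gen 5 (rule 137): 100011010
Gen 6 (rule 129): 001000000

Answer: never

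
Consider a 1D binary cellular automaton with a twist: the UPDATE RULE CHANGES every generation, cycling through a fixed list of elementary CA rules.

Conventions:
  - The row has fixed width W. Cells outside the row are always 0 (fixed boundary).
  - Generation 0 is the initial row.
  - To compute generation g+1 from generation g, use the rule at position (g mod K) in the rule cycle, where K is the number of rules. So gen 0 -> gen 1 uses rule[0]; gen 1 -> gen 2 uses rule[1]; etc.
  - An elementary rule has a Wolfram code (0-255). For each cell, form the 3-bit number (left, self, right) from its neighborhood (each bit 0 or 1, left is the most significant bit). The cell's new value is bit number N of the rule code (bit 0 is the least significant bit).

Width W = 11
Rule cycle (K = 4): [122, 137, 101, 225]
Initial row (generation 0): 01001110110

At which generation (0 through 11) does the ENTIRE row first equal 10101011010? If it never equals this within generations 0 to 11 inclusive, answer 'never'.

Answer: never

Derivation:
Gen 0: 01001110110
Gen 1 (rule 122): 10111011111
Gen 2 (rule 137): 00110011110
Gen 3 (rule 101): 10010000010
Gen 4 (rule 225): 00000111000
Gen 5 (rule 122): 00001101100
Gen 6 (rule 137): 11101001001
Gen 7 (rule 101): 00111001001
Gen 8 (rule 225): 10011000000
Gen 9 (rule 122): 01111100000
Gen 10 (rule 137): 01111001111
Gen 11 (rule 101): 00001000001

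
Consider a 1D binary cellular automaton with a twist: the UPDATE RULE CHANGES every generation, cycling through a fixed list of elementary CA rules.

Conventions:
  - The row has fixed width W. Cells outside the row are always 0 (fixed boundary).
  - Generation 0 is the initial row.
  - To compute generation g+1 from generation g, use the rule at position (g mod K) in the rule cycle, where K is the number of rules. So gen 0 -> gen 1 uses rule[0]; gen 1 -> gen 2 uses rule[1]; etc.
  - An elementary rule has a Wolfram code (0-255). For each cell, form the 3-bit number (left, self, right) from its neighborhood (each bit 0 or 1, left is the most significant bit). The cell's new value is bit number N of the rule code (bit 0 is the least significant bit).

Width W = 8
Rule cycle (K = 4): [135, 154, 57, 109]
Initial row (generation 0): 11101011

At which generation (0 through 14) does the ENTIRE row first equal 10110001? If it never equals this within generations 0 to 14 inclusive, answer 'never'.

Answer: 10

Derivation:
Gen 0: 11101011
Gen 1 (rule 135): 01001000
Gen 2 (rule 154): 10110100
Gen 3 (rule 57): 01101011
Gen 4 (rule 109): 01111111
Gen 5 (rule 135): 10111110
Gen 6 (rule 154): 00111101
Gen 7 (rule 57): 10100010
Gen 8 (rule 109): 11101010
Gen 9 (rule 135): 01001010
Gen 10 (rule 154): 10110001
Gen 11 (rule 57): 01101100
Gen 12 (rule 109): 01111101
Gen 13 (rule 135): 10111001
Gen 14 (rule 154): 00110110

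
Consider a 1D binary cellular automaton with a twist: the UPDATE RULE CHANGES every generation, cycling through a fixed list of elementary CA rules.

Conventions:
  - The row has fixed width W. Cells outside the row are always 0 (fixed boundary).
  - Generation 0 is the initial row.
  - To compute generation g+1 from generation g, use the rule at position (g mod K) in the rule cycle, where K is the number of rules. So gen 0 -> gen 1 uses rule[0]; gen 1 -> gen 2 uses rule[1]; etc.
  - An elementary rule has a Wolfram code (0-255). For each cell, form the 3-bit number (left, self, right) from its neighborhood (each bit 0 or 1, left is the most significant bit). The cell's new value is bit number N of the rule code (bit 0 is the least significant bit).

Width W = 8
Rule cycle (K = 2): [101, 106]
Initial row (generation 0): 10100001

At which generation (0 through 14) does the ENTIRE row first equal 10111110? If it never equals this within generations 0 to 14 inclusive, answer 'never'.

Gen 0: 10100001
Gen 1 (rule 101): 11101101
Gen 2 (rule 106): 10111110
Gen 3 (rule 101): 11000010
Gen 4 (rule 106): 11000100
Gen 5 (rule 101): 01010101
Gen 6 (rule 106): 10101010
Gen 7 (rule 101): 11111110
Gen 8 (rule 106): 10000010
Gen 9 (rule 101): 10111010
Gen 10 (rule 106): 01101100
Gen 11 (rule 101): 00110101
Gen 12 (rule 106): 01111010
Gen 13 (rule 101): 00001110
Gen 14 (rule 106): 00011010

Answer: 2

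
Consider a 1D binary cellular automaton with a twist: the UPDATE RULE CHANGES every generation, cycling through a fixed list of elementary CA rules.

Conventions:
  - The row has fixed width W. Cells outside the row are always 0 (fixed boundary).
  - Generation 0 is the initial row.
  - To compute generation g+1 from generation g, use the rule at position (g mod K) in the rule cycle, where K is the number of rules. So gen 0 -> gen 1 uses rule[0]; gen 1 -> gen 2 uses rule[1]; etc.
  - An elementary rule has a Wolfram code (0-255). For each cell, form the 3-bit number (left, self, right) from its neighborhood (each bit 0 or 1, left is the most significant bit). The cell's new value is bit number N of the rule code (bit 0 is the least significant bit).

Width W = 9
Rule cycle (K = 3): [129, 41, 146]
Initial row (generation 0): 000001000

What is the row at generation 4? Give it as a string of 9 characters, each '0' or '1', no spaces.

Answer: 000000100

Derivation:
Gen 0: 000001000
Gen 1 (rule 129): 111100011
Gen 2 (rule 41): 100001010
Gen 3 (rule 146): 010010001
Gen 4 (rule 129): 000000100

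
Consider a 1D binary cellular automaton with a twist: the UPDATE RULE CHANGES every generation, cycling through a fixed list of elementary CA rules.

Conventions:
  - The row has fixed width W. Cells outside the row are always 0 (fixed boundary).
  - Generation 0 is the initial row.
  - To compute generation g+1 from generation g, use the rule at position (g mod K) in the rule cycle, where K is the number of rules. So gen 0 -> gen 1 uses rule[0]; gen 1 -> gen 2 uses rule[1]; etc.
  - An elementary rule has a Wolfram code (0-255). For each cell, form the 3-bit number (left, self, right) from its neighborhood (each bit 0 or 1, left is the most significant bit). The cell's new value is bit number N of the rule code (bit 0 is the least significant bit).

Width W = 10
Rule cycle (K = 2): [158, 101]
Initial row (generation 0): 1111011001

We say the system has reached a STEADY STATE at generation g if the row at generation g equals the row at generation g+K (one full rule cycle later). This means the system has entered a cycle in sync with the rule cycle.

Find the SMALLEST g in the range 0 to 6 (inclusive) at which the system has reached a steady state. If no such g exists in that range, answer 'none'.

Answer: none

Derivation:
Gen 0: 1111011001
Gen 1 (rule 158): 1110010111
Gen 2 (rule 101): 0010011001
Gen 3 (rule 158): 0111110111
Gen 4 (rule 101): 0000011001
Gen 5 (rule 158): 0000110111
Gen 6 (rule 101): 1110011001
Gen 7 (rule 158): 1101110111
Gen 8 (rule 101): 0110011001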